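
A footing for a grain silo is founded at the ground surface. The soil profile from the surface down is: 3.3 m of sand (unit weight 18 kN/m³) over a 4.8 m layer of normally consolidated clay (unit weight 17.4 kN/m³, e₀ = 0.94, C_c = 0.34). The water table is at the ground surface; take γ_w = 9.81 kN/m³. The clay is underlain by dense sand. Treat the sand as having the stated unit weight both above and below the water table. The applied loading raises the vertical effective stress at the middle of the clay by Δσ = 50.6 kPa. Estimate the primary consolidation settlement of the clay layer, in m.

S_c ≈ 0.274 m

Mid-depth of clay below the ground surface: z = 3.3 + 4.8/2 = 5.7 m.
Total vertical stress at mid-clay: σ_v = 18×3.3 + 17.4×2.4 = 101.16 kPa.
Pore pressure: u = 9.81×(5.7 − 0) = 55.917 kPa.
Initial effective stress: σ'_0 = σ_v − u = 101.16 − 55.917 = 45.243 kPa.
Final effective stress: σ'_f = σ'_0 + Δσ = 45.243 + 50.6 = 95.843 kPa.
Normally consolidated clay, so the full stress increment lies on the virgin compression line:
S_c = C_c·H/(1+e₀)·log₁₀(σ'_f/σ'_0) = 0.34×4.8/(1+0.94)×log₁₀(95.843/45.243)
    = 0.84124 × 0.32601 = 0.2743 m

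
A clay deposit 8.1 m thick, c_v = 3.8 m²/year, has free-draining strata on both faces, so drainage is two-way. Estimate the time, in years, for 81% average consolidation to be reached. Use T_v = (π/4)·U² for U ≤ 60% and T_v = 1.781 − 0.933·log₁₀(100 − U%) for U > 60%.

t ≈ 2.54 years

Drainage path length: H_d = H/2 = 4.05 m (double drainage).
U > 60%: T_v = 1.781 − 0.933·log₁₀(100 − 81) = 0.58792.
t = T_v·H_d²/c_v = 0.58792×4.05²/3.8 = 2.538 years.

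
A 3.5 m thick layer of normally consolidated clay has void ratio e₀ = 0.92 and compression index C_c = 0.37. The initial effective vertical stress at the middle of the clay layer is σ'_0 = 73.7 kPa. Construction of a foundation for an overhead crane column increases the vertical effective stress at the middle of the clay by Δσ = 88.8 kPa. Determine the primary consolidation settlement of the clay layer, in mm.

S_c ≈ 232 mm

Final effective stress: σ'_f = σ'_0 + Δσ = 73.7 + 88.8 = 162.5 kPa.
Normally consolidated clay, so the full stress increment lies on the virgin compression line:
S_c = C_c·H/(1+e₀)·log₁₀(σ'_f/σ'_0) = 0.37×3.5/(1+0.92)×log₁₀(162.5/73.7)
    = 0.67448 × 0.34339 = 0.2316 m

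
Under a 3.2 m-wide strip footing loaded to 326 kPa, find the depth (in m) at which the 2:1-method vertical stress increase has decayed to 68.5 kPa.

z ≈ 12 m

2:1 spreading — at depth z the loaded area has grown by z in each plan dimension:
qB/(B+z) = Δσ_z ⇒ z = qB/Δσ_z − B = 326×3.2/68.5 − 3.2 = 12.03 m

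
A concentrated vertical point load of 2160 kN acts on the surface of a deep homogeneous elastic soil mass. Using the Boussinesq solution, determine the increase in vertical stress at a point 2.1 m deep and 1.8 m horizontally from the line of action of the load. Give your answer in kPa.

Boussinesq vertical stress below a point load on an elastic half-space:
Δσ_z = 3P/(2πz²) · [1 + (r/z)²]^(−5/2)
r/z = 1.8/2.1 = 0.85714; [1+(r/z)²]^(−5/2) = 0.25231.
Δσ_z = 3×2160/(2π×2.1²) × 0.25231 = 233.86 × 0.25231 = 59.01 kPa

Δσ_z ≈ 59 kPa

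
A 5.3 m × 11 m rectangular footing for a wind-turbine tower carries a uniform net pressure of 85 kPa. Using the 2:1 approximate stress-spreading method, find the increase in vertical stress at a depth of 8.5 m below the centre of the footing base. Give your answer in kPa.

By the 2:1 method the load spreads at 1 horizontal : 2 vertical, so at depth z the loaded area has grown by z in each plan dimension:
Δσ = qBL/((B+z)(L+z)) = 85×5.3×11/((5.3+8.5)(11+8.5)) = 18.415 kPa

Δσ_z ≈ 18.4 kPa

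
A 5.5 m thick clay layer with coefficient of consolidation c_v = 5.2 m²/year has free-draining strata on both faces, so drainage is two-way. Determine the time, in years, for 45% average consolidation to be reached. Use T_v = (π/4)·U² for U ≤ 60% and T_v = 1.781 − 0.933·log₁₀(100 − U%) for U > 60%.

Drainage path length: H_d = H/2 = 2.75 m (double drainage).
U ≤ 60%: T_v = (π/4)·U² = (π/4)×0.45² = 0.15904.
t = T_v·H_d²/c_v = 0.15904×2.75²/5.2 = 0.2313 years.

t ≈ 0.231 years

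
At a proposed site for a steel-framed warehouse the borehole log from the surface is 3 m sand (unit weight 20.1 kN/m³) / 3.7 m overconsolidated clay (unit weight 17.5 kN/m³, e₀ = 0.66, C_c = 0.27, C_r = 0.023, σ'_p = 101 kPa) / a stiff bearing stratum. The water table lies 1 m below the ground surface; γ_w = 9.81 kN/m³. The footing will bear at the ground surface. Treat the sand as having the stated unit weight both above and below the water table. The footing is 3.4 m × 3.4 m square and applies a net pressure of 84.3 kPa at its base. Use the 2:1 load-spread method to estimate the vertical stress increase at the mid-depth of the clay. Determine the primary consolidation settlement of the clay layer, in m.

Mid-depth of clay below the ground surface: z = 3 + 3.7/2 = 4.85 m.
Total vertical stress at mid-clay: σ_v = 20.1×3 + 17.5×1.85 = 92.675 kPa.
Pore pressure: u = 9.81×(4.85 − 1) = 37.769 kPa.
Initial effective stress: σ'_0 = σ_v − u = 92.675 − 37.769 = 54.906 kPa.
Stress increase at mid-clay by the 2:1 spreading method:
Δσ = qBL/((B+z)(L+z)) = 84.3×3.4×3.4/((3.4+4.85)(3.4+4.85)) = 14.318 kPa
Final effective stress: σ'_f = 54.906 + 14.318 = 69.224 kPa.
σ'_f = 69.224 ≤ σ'_p = 101 kPa, so the clay remains overconsolidated and only the recompression index applies:
S_c = C_r·H/(1+e₀)·log₁₀(σ'_f/σ'_0) = 0.023×3.7/1.66×log₁₀(69.224/54.906)
    = 0.051265 × 0.10064 = 0.005159 m

S_c ≈ 0.00516 m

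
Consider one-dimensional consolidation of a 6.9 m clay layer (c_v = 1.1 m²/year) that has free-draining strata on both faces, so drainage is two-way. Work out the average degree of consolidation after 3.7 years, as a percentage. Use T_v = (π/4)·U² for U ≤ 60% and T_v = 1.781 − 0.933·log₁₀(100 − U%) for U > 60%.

Drainage path length: H_d = H/2 = 3.45 m (double drainage).
T_v = c_v·t/H_d² = 1.1×3.7/3.45² = 0.34194.
T_v = 0.34194 corresponds to the U > 60% branch:
U = 1 − 10^((1.781 − T_v)/0.933)/100 = 0.6513

U ≈ 65.1 %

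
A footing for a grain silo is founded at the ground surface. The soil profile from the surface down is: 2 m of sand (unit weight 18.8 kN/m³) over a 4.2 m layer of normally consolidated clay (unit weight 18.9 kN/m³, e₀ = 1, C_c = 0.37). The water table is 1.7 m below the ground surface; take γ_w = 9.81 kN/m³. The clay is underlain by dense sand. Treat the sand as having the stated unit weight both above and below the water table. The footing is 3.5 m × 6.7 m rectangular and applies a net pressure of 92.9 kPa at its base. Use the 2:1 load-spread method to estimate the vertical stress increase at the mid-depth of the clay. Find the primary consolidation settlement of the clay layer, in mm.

S_c ≈ 135 mm

Mid-depth of clay below the ground surface: z = 2 + 4.2/2 = 4.1 m.
Total vertical stress at mid-clay: σ_v = 18.8×2 + 18.9×2.1 = 77.29 kPa.
Pore pressure: u = 9.81×(4.1 − 1.7) = 23.544 kPa.
Initial effective stress: σ'_0 = σ_v − u = 77.29 − 23.544 = 53.746 kPa.
Stress increase at mid-clay by the 2:1 spreading method:
Δσ = qBL/((B+z)(L+z)) = 92.9×3.5×6.7/((3.5+4.1)(6.7+4.1)) = 26.541 kPa
Final effective stress: σ'_f = σ'_0 + Δσ = 53.746 + 26.541 = 80.287 kPa.
Normally consolidated clay, so the full stress increment lies on the virgin compression line:
S_c = C_c·H/(1+e₀)·log₁₀(σ'_f/σ'_0) = 0.37×4.2/(1+1)×log₁₀(80.287/53.746)
    = 0.777 × 0.1743 = 0.1354 m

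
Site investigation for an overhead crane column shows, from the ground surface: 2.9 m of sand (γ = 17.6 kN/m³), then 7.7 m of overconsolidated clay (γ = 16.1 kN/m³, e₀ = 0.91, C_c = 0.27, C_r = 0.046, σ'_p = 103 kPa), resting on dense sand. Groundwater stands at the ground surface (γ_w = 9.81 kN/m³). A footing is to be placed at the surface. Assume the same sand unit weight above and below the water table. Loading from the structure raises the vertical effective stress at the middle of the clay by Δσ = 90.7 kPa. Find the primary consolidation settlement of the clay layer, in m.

S_c ≈ 0.2 m

Mid-depth of clay below the ground surface: z = 2.9 + 7.7/2 = 6.75 m.
Total vertical stress at mid-clay: σ_v = 17.6×2.9 + 16.1×3.85 = 113.03 kPa.
Pore pressure: u = 9.81×(6.75 − 0) = 66.218 kPa.
Initial effective stress: σ'_0 = σ_v − u = 113.03 − 66.218 = 46.812 kPa.
Final effective stress: σ'_f = 46.812 + 90.7 = 137.51 kPa.
σ'_f = 137.51 > σ'_p = 103 kPa, so the stress path crosses the preconsolidation pressure — recompression up to σ'_p, then virgin compression beyond:
S_c = H/(1+e₀)·[C_r·log₁₀(σ'_p/σ'_0) + C_c·log₁₀(σ'_f/σ'_p)]
    = 7.7/1.91 × [0.046×log₁₀(103/46.812) + 0.27×log₁₀(137.51/103)]
    = 4.0314 × [0.015754 + 0.033884] = 0.2001 m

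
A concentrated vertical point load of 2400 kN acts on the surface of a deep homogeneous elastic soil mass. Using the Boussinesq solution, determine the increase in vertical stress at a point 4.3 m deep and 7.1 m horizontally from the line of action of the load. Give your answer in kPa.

Boussinesq vertical stress below a point load on an elastic half-space:
Δσ_z = 3P/(2πz²) · [1 + (r/z)²]^(−5/2)
r/z = 7.1/4.3 = 1.6512; [1+(r/z)²]^(−5/2) = 0.037307.
Δσ_z = 3×2400/(2π×4.3²) × 0.037307 = 61.975 × 0.037307 = 2.312 kPa

Δσ_z ≈ 2.31 kPa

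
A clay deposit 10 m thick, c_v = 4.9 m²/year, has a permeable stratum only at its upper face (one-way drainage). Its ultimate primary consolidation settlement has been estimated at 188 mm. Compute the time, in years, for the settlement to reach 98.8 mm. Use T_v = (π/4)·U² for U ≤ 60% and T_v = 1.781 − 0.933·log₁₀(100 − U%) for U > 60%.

t ≈ 4.43 years

Drainage path length: H_d = H = 10 m (single drainage).
U = S(t)/S_ult = 98.8/188 = 0.5255.
U ≤ 60%: T_v = (π/4)·U² = (π/4)×0.52553² = 0.21691.
t = T_v·H_d²/c_v = 0.21691×10²/4.9 = 4.427 years.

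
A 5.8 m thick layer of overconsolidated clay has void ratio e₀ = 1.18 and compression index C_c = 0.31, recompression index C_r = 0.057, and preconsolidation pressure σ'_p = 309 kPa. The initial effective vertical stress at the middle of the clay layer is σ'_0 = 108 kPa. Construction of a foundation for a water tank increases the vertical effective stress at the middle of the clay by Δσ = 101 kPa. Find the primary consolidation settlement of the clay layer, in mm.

Final effective stress: σ'_f = 108 + 101 = 209 kPa.
σ'_f = 209 ≤ σ'_p = 309 kPa, so the clay remains overconsolidated and only the recompression index applies:
S_c = C_r·H/(1+e₀)·log₁₀(σ'_f/σ'_0) = 0.057×5.8/2.18×log₁₀(209/108)
    = 0.15165 × 0.28672 = 0.04348 m

S_c ≈ 43.5 mm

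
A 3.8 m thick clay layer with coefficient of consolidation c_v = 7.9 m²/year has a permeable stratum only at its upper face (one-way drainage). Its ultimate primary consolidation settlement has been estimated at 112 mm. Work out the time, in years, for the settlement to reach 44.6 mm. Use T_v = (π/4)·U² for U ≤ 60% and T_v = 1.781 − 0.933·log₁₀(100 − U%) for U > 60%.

Drainage path length: H_d = H = 3.8 m (single drainage).
U = S(t)/S_ult = 44.6/112 = 0.3982.
U ≤ 60%: T_v = (π/4)·U² = (π/4)×0.39821² = 0.12454.
t = T_v·H_d²/c_v = 0.12454×3.8²/7.9 = 0.2276 years.

t ≈ 0.228 years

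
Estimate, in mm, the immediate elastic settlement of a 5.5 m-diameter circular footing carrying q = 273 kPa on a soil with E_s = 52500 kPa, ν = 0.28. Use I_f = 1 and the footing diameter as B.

S_e ≈ 26.4 mm

Immediate (elastic) settlement: S_e = q·B·(1−ν²)/E_s · I_f.
S_e = 273 × 5.5 × (1 − 0.28²) / 52500 × 1
    = 273 × 5.5 × 0.9216 / 52500 × 1
    = 0.02636 m = 26.36 mm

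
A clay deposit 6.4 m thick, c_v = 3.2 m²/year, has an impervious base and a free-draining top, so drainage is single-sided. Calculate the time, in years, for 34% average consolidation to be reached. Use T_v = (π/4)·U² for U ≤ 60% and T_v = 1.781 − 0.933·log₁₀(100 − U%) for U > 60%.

Drainage path length: H_d = H = 6.4 m (single drainage).
U ≤ 60%: T_v = (π/4)·U² = (π/4)×0.34² = 0.090792.
t = T_v·H_d²/c_v = 0.090792×6.4²/3.2 = 1.162 years.

t ≈ 1.16 years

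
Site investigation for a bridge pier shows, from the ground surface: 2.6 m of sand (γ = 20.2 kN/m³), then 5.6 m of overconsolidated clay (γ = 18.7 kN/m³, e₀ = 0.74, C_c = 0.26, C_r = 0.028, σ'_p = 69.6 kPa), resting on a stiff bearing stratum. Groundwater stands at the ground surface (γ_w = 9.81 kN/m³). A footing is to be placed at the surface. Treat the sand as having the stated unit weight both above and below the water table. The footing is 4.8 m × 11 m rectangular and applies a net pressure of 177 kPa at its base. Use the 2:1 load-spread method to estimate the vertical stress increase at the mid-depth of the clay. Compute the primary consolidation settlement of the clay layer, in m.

S_c ≈ 0.17 m

Mid-depth of clay below the ground surface: z = 2.6 + 5.6/2 = 5.4 m.
Total vertical stress at mid-clay: σ_v = 20.2×2.6 + 18.7×2.8 = 104.88 kPa.
Pore pressure: u = 9.81×(5.4 − 0) = 52.974 kPa.
Initial effective stress: σ'_0 = σ_v − u = 104.88 − 52.974 = 51.906 kPa.
Stress increase at mid-clay by the 2:1 spreading method:
Δσ = qBL/((B+z)(L+z)) = 177×4.8×11/((4.8+5.4)(11+5.4)) = 55.868 kPa
Final effective stress: σ'_f = 51.906 + 55.868 = 107.77 kPa.
σ'_f = 107.77 > σ'_p = 69.6 kPa, so the stress path crosses the preconsolidation pressure — recompression up to σ'_p, then virgin compression beyond:
S_c = H/(1+e₀)·[C_r·log₁₀(σ'_p/σ'_0) + C_c·log₁₀(σ'_f/σ'_p)]
    = 5.6/1.74 × [0.028×log₁₀(69.6/51.906) + 0.26×log₁₀(107.77/69.6)]
    = 3.2184 × [0.003567 + 0.049371] = 0.1704 m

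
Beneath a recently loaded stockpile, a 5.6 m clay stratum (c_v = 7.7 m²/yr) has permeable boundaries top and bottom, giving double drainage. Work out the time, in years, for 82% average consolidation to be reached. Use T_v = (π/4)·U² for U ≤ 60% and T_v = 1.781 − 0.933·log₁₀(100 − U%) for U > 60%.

Drainage path length: H_d = H/2 = 2.8 m (double drainage).
U > 60%: T_v = 1.781 − 0.933·log₁₀(100 − 82) = 0.60983.
t = T_v·H_d²/c_v = 0.60983×2.8²/7.7 = 0.6209 years.

t ≈ 0.621 years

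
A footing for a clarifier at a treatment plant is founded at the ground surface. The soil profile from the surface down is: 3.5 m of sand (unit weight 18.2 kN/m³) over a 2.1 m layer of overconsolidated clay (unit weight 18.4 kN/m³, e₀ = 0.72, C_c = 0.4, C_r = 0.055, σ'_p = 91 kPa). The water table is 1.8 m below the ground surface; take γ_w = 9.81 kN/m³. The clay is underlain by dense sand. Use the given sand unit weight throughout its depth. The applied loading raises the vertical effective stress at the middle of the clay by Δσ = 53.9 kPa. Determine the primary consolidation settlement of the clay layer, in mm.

S_c ≈ 54.2 mm

Mid-depth of clay below the ground surface: z = 3.5 + 2.1/2 = 4.55 m.
Total vertical stress at mid-clay: σ_v = 18.2×3.5 + 18.4×1.05 = 83.02 kPa.
Pore pressure: u = 9.81×(4.55 − 1.8) = 26.978 kPa.
Initial effective stress: σ'_0 = σ_v − u = 83.02 − 26.978 = 56.042 kPa.
Final effective stress: σ'_f = 56.042 + 53.9 = 109.94 kPa.
σ'_f = 109.94 > σ'_p = 91 kPa, so the stress path crosses the preconsolidation pressure — recompression up to σ'_p, then virgin compression beyond:
S_c = H/(1+e₀)·[C_r·log₁₀(σ'_p/σ'_0) + C_c·log₁₀(σ'_f/σ'_p)]
    = 2.1/1.72 × [0.055×log₁₀(91/56.042) + 0.4×log₁₀(109.94/91)]
    = 1.2209 × [0.011579 + 0.032846] = 0.05424 m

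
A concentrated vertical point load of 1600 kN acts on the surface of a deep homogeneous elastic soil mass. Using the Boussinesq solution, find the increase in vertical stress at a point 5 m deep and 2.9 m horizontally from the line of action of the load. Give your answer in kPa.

Δσ_z ≈ 14.8 kPa

Boussinesq vertical stress below a point load on an elastic half-space:
Δσ_z = 3P/(2πz²) · [1 + (r/z)²]^(−5/2)
r/z = 2.9/5 = 0.58; [1+(r/z)²]^(−5/2) = 0.48435.
Δσ_z = 3×1600/(2π×5²) × 0.48435 = 30.558 × 0.48435 = 14.8 kPa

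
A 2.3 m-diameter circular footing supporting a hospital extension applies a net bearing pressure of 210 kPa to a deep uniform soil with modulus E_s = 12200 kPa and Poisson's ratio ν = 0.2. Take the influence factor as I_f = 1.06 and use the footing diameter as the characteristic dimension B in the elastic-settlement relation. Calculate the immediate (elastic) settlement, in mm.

S_e ≈ 40.3 mm

Immediate (elastic) settlement: S_e = q·B·(1−ν²)/E_s · I_f.
S_e = 210 × 2.3 × (1 − 0.2²) / 12200 × 1.06
    = 210 × 2.3 × 0.96 / 12200 × 1.06
    = 0.04029 m = 40.29 mm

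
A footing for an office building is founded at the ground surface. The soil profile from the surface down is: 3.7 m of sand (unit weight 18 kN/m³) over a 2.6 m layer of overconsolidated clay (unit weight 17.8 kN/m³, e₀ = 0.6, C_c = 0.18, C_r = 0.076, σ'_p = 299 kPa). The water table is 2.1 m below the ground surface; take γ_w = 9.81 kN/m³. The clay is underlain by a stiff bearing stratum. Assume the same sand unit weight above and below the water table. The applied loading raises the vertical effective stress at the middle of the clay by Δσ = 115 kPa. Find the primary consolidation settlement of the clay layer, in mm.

S_c ≈ 56.7 mm

Mid-depth of clay below the ground surface: z = 3.7 + 2.6/2 = 5 m.
Total vertical stress at mid-clay: σ_v = 18×3.7 + 17.8×1.3 = 89.74 kPa.
Pore pressure: u = 9.81×(5 − 2.1) = 28.449 kPa.
Initial effective stress: σ'_0 = σ_v − u = 89.74 − 28.449 = 61.291 kPa.
Final effective stress: σ'_f = 61.291 + 115 = 176.29 kPa.
σ'_f = 176.29 ≤ σ'_p = 299 kPa, so the clay remains overconsolidated and only the recompression index applies:
S_c = C_r·H/(1+e₀)·log₁₀(σ'_f/σ'_0) = 0.076×2.6/1.6×log₁₀(176.29/61.291)
    = 0.1235 × 0.45883 = 0.05667 m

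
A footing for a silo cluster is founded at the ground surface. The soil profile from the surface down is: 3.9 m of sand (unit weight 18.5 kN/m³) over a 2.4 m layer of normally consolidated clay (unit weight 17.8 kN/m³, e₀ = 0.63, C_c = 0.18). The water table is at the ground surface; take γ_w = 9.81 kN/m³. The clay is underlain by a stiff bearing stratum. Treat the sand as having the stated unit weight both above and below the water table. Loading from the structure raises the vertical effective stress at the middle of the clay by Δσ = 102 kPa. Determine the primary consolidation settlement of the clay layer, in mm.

Mid-depth of clay below the ground surface: z = 3.9 + 2.4/2 = 5.1 m.
Total vertical stress at mid-clay: σ_v = 18.5×3.9 + 17.8×1.2 = 93.51 kPa.
Pore pressure: u = 9.81×(5.1 − 0) = 50.031 kPa.
Initial effective stress: σ'_0 = σ_v − u = 93.51 − 50.031 = 43.479 kPa.
Final effective stress: σ'_f = σ'_0 + Δσ = 43.479 + 102 = 145.48 kPa.
Normally consolidated clay, so the full stress increment lies on the virgin compression line:
S_c = C_c·H/(1+e₀)·log₁₀(σ'_f/σ'_0) = 0.18×2.4/(1+0.63)×log₁₀(145.48/43.479)
    = 0.26503 × 0.52452 = 0.139 m

S_c ≈ 139 mm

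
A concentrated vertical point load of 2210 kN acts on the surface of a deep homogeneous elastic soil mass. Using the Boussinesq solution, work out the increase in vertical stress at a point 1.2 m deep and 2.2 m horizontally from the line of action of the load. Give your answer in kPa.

Boussinesq vertical stress below a point load on an elastic half-space:
Δσ_z = 3P/(2πz²) · [1 + (r/z)²]^(−5/2)
r/z = 2.2/1.2 = 1.8333; [1+(r/z)²]^(−5/2) = 0.025177.
Δσ_z = 3×2210/(2π×1.2²) × 0.025177 = 732.78 × 0.025177 = 18.45 kPa

Δσ_z ≈ 18.4 kPa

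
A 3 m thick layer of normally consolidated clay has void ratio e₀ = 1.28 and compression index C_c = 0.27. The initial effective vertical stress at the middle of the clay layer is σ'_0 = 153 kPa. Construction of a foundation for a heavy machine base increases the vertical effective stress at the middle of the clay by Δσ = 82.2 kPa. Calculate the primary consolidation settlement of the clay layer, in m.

Final effective stress: σ'_f = σ'_0 + Δσ = 153 + 82.2 = 235.2 kPa.
Normally consolidated clay, so the full stress increment lies on the virgin compression line:
S_c = C_c·H/(1+e₀)·log₁₀(σ'_f/σ'_0) = 0.27×3/(1+1.28)×log₁₀(235.2/153)
    = 0.35526 × 0.18675 = 0.06634 m

S_c ≈ 0.0663 m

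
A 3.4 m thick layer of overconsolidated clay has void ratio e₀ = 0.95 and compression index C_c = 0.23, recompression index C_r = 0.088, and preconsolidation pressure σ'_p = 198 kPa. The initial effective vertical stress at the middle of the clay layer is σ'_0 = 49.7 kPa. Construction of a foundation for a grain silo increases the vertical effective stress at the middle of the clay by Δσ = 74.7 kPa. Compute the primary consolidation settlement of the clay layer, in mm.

Final effective stress: σ'_f = 49.7 + 74.7 = 124.4 kPa.
σ'_f = 124.4 ≤ σ'_p = 198 kPa, so the clay remains overconsolidated and only the recompression index applies:
S_c = C_r·H/(1+e₀)·log₁₀(σ'_f/σ'_0) = 0.088×3.4/1.95×log₁₀(124.4/49.7)
    = 0.15344 × 0.39846 = 0.06114 m

S_c ≈ 61.1 mm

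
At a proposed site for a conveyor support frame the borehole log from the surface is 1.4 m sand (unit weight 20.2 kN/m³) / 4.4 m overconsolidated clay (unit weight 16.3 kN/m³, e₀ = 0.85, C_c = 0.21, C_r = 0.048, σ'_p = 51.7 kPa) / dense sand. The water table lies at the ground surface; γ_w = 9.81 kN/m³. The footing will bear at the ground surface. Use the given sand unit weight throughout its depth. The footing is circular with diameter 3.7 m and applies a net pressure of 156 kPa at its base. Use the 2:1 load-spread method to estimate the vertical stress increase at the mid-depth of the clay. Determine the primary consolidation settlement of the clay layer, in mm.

Mid-depth of clay below the ground surface: z = 1.4 + 4.4/2 = 3.6 m.
Total vertical stress at mid-clay: σ_v = 20.2×1.4 + 16.3×2.2 = 64.14 kPa.
Pore pressure: u = 9.81×(3.6 − 0) = 35.316 kPa.
Initial effective stress: σ'_0 = σ_v − u = 64.14 − 35.316 = 28.824 kPa.
Stress increase at mid-clay by the 2:1 spreading method:
Δσ ≈ qD²/(D+z)² = 156×3.7²/(3.7+3.6)² = 40.076 kPa
Final effective stress: σ'_f = 28.824 + 40.076 = 68.9 kPa.
σ'_f = 68.9 > σ'_p = 51.7 kPa, so the stress path crosses the preconsolidation pressure — recompression up to σ'_p, then virgin compression beyond:
S_c = H/(1+e₀)·[C_r·log₁₀(σ'_p/σ'_0) + C_c·log₁₀(σ'_f/σ'_p)]
    = 4.4/1.85 × [0.048×log₁₀(51.7/28.824) + 0.21×log₁₀(68.9/51.7)]
    = 2.3784 × [0.012179 + 0.026193] = 0.09126 m

S_c ≈ 91.3 mm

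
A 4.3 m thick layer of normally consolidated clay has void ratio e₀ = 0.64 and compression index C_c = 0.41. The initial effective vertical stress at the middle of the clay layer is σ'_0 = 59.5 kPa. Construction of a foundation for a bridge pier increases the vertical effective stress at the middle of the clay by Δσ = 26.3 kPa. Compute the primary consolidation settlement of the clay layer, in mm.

S_c ≈ 171 mm

Final effective stress: σ'_f = σ'_0 + Δσ = 59.5 + 26.3 = 85.8 kPa.
Normally consolidated clay, so the full stress increment lies on the virgin compression line:
S_c = C_c·H/(1+e₀)·log₁₀(σ'_f/σ'_0) = 0.41×4.3/(1+0.64)×log₁₀(85.8/59.5)
    = 1.075 × 0.15897 = 0.1709 m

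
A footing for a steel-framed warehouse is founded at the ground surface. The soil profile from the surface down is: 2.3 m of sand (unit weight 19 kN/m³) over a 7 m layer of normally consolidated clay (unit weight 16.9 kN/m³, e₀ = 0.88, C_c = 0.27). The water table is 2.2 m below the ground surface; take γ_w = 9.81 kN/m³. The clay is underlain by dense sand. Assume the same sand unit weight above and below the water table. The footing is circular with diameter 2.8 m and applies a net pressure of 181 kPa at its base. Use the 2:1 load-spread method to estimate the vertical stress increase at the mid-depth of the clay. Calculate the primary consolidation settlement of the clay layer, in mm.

S_c ≈ 109 mm

Mid-depth of clay below the ground surface: z = 2.3 + 7/2 = 5.8 m.
Total vertical stress at mid-clay: σ_v = 19×2.3 + 16.9×3.5 = 102.85 kPa.
Pore pressure: u = 9.81×(5.8 − 2.2) = 35.316 kPa.
Initial effective stress: σ'_0 = σ_v − u = 102.85 − 35.316 = 67.534 kPa.
Stress increase at mid-clay by the 2:1 spreading method:
Δσ ≈ qD²/(D+z)² = 181×2.8²/(2.8+5.8)² = 19.187 kPa
Final effective stress: σ'_f = σ'_0 + Δσ = 67.534 + 19.187 = 86.721 kPa.
Normally consolidated clay, so the full stress increment lies on the virgin compression line:
S_c = C_c·H/(1+e₀)·log₁₀(σ'_f/σ'_0) = 0.27×7/(1+0.88)×log₁₀(86.721/67.534)
    = 1.0053 × 0.1086 = 0.1092 m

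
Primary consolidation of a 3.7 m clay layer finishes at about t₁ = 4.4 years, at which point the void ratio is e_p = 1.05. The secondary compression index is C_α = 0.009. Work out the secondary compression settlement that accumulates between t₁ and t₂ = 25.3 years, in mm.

S_s ≈ 12.3 mm

Secondary compression: S_s = C_α·H/(1+e_p)·log₁₀(t₂/t₁)
S_s = 0.009×3.7/(1+1.05)×log₁₀(25.3/4.4)
    = 0.01624 × 0.7597 = 0.01234 m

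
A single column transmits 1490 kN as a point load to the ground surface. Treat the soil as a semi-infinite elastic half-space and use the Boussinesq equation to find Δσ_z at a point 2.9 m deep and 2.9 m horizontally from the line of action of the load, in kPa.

Boussinesq vertical stress below a point load on an elastic half-space:
Δσ_z = 3P/(2πz²) · [1 + (r/z)²]^(−5/2)
r/z = 2.9/2.9 = 1; [1+(r/z)²]^(−5/2) = 0.17678.
Δσ_z = 3×1490/(2π×2.9²) × 0.17678 = 84.592 × 0.17678 = 14.95 kPa

Δσ_z ≈ 15 kPa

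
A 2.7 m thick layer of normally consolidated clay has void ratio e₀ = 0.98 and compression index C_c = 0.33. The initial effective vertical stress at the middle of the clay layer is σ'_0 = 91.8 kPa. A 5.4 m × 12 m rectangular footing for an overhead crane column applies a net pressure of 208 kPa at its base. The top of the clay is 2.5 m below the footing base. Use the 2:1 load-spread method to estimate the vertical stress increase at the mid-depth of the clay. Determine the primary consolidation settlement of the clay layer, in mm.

S_c ≈ 136 mm

Mid-depth of clay below the footing base: z = 2.5 + 2.7/2 = 3.85 m.
Stress increase at mid-clay by the 2:1 spreading method:
Δσ = qBL/((B+z)(L+z)) = 208×5.4×12/((5.4+3.85)(12+3.85)) = 91.932 kPa
Final effective stress: σ'_f = σ'_0 + Δσ = 91.8 + 91.932 = 183.73 kPa.
Normally consolidated clay, so the full stress increment lies on the virgin compression line:
S_c = C_c·H/(1+e₀)·log₁₀(σ'_f/σ'_0) = 0.33×2.7/(1+0.98)×log₁₀(183.73/91.8)
    = 0.45 × 0.30134 = 0.1356 m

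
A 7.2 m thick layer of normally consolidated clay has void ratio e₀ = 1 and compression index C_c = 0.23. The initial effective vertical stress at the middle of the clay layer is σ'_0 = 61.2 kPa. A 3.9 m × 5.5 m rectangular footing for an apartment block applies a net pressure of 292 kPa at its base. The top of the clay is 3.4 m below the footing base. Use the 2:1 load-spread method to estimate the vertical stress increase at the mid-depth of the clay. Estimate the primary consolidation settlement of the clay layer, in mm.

S_c ≈ 201 mm

Mid-depth of clay below the footing base: z = 3.4 + 7.2/2 = 7 m.
Stress increase at mid-clay by the 2:1 spreading method:
Δσ = qBL/((B+z)(L+z)) = 292×3.9×5.5/((3.9+7)(5.5+7)) = 45.97 kPa
Final effective stress: σ'_f = σ'_0 + Δσ = 61.2 + 45.97 = 107.17 kPa.
Normally consolidated clay, so the full stress increment lies on the virgin compression line:
S_c = C_c·H/(1+e₀)·log₁₀(σ'_f/σ'_0) = 0.23×7.2/(1+1)×log₁₀(107.17/61.2)
    = 0.828 × 0.24332 = 0.2015 m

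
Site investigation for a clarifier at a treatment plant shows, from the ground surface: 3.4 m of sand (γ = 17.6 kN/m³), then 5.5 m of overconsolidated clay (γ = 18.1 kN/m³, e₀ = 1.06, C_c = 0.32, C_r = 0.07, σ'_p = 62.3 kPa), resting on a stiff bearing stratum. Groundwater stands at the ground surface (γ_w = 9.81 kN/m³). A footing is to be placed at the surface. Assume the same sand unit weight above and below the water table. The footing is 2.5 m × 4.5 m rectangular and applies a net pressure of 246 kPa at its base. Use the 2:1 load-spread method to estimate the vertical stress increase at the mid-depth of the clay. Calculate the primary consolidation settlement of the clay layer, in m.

S_c ≈ 0.109 m

Mid-depth of clay below the ground surface: z = 3.4 + 5.5/2 = 6.15 m.
Total vertical stress at mid-clay: σ_v = 17.6×3.4 + 18.1×2.75 = 109.62 kPa.
Pore pressure: u = 9.81×(6.15 − 0) = 60.332 kPa.
Initial effective stress: σ'_0 = σ_v − u = 109.62 − 60.332 = 49.288 kPa.
Stress increase at mid-clay by the 2:1 spreading method:
Δσ = qBL/((B+z)(L+z)) = 246×2.5×4.5/((2.5+6.15)(4.5+6.15)) = 30.042 kPa
Final effective stress: σ'_f = 49.288 + 30.042 = 79.33 kPa.
σ'_f = 79.33 > σ'_p = 62.3 kPa, so the stress path crosses the preconsolidation pressure — recompression up to σ'_p, then virgin compression beyond:
S_c = H/(1+e₀)·[C_r·log₁₀(σ'_p/σ'_0) + C_c·log₁₀(σ'_f/σ'_p)]
    = 5.5/2.06 × [0.07×log₁₀(62.3/49.288) + 0.32×log₁₀(79.33/62.3)]
    = 2.6699 × [0.0071223 + 0.033584] = 0.1087 m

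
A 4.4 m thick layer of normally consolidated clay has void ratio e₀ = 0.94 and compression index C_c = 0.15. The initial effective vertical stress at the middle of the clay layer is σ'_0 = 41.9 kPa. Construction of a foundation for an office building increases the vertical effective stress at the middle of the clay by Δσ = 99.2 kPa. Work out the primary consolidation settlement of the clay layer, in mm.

S_c ≈ 179 mm

Final effective stress: σ'_f = σ'_0 + Δσ = 41.9 + 99.2 = 141.1 kPa.
Normally consolidated clay, so the full stress increment lies on the virgin compression line:
S_c = C_c·H/(1+e₀)·log₁₀(σ'_f/σ'_0) = 0.15×4.4/(1+0.94)×log₁₀(141.1/41.9)
    = 0.34021 × 0.52731 = 0.1794 m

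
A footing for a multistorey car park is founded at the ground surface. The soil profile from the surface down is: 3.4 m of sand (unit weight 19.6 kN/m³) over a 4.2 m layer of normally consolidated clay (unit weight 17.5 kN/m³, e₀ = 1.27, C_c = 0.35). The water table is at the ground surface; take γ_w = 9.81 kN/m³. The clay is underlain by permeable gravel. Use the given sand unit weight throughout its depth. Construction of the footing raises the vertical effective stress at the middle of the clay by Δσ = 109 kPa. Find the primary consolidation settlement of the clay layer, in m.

S_c ≈ 0.328 m

Mid-depth of clay below the ground surface: z = 3.4 + 4.2/2 = 5.5 m.
Total vertical stress at mid-clay: σ_v = 19.6×3.4 + 17.5×2.1 = 103.39 kPa.
Pore pressure: u = 9.81×(5.5 − 0) = 53.955 kPa.
Initial effective stress: σ'_0 = σ_v − u = 103.39 − 53.955 = 49.435 kPa.
Final effective stress: σ'_f = σ'_0 + Δσ = 49.435 + 109 = 158.44 kPa.
Normally consolidated clay, so the full stress increment lies on the virgin compression line:
S_c = C_c·H/(1+e₀)·log₁₀(σ'_f/σ'_0) = 0.35×4.2/(1+1.27)×log₁₀(158.44/49.435)
    = 0.64758 × 0.50583 = 0.3276 m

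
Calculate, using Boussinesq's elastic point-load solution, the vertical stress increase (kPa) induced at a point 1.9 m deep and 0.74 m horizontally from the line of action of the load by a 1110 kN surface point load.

Δσ_z ≈ 103 kPa

Boussinesq vertical stress below a point load on an elastic half-space:
Δσ_z = 3P/(2πz²) · [1 + (r/z)²]^(−5/2)
r/z = 0.74/1.9 = 0.38947; [1+(r/z)²]^(−5/2) = 0.70252.
Δσ_z = 3×1110/(2π×1.9²) × 0.70252 = 146.81 × 0.70252 = 103.1 kPa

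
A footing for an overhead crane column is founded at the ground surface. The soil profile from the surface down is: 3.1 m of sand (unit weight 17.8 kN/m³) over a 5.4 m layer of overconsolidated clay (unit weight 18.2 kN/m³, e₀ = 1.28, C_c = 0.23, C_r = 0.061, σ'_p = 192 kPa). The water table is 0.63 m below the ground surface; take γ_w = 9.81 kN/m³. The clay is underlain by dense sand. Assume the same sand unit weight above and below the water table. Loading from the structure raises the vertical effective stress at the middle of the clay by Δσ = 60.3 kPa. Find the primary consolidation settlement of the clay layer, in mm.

Mid-depth of clay below the ground surface: z = 3.1 + 5.4/2 = 5.8 m.
Total vertical stress at mid-clay: σ_v = 17.8×3.1 + 18.2×2.7 = 104.32 kPa.
Pore pressure: u = 9.81×(5.8 − 0.63) = 50.718 kPa.
Initial effective stress: σ'_0 = σ_v − u = 104.32 − 50.718 = 53.602 kPa.
Final effective stress: σ'_f = 53.602 + 60.3 = 113.9 kPa.
σ'_f = 113.9 ≤ σ'_p = 192 kPa, so the clay remains overconsolidated and only the recompression index applies:
S_c = C_r·H/(1+e₀)·log₁₀(σ'_f/σ'_0) = 0.061×5.4/2.28×log₁₀(113.9/53.602)
    = 0.14447 × 0.32734 = 0.04729 m

S_c ≈ 47.3 mm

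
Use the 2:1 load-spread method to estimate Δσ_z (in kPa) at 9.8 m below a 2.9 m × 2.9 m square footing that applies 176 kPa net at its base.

Δσ_z ≈ 9.18 kPa

By the 2:1 method the load spreads at 1 horizontal : 2 vertical, so at depth z the loaded area has grown by z in each plan dimension:
Δσ = qBL/((B+z)(L+z)) = 176×2.9×2.9/((2.9+9.8)(2.9+9.8)) = 9.177 kPa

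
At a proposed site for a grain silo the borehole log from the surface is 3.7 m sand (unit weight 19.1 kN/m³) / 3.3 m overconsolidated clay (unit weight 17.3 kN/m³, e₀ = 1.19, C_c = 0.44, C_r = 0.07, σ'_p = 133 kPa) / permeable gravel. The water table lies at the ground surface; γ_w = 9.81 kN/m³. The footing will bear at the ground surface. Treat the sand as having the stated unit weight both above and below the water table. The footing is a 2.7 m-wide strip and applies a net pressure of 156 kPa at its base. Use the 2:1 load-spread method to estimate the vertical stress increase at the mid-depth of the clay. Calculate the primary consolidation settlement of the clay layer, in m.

Mid-depth of clay below the ground surface: z = 3.7 + 3.3/2 = 5.35 m.
Total vertical stress at mid-clay: σ_v = 19.1×3.7 + 17.3×1.65 = 99.215 kPa.
Pore pressure: u = 9.81×(5.35 − 0) = 52.483 kPa.
Initial effective stress: σ'_0 = σ_v − u = 99.215 − 52.483 = 46.732 kPa.
Stress increase at mid-clay by the 2:1 spreading method:
Δσ = qB/(B+z) = 156×2.7/(2.7+5.35) = 52.323 kPa
Final effective stress: σ'_f = 46.732 + 52.323 = 99.055 kPa.
σ'_f = 99.055 ≤ σ'_p = 133 kPa, so the clay remains overconsolidated and only the recompression index applies:
S_c = C_r·H/(1+e₀)·log₁₀(σ'_f/σ'_0) = 0.07×3.3/2.19×log₁₀(99.055/46.732)
    = 0.10548 × 0.32626 = 0.03441 m

S_c ≈ 0.0344 m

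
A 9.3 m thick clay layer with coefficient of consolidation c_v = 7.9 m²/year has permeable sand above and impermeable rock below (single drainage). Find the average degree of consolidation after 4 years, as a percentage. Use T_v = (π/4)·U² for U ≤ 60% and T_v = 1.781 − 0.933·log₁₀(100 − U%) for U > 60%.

U ≈ 67.1 %

Drainage path length: H_d = H = 9.3 m (single drainage).
T_v = c_v·t/H_d² = 7.9×4/9.3² = 0.36536.
T_v = 0.36536 corresponds to the U > 60% branch:
U = 1 − 10^((1.781 − T_v)/0.933)/100 = 0.6709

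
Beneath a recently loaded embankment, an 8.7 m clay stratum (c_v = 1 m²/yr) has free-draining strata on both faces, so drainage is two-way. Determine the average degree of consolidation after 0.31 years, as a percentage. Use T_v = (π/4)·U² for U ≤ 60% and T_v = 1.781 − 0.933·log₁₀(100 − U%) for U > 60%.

Drainage path length: H_d = H/2 = 4.35 m (double drainage).
T_v = c_v·t/H_d² = 1×0.31/4.35² = 0.016383.
T_v = 0.016383 corresponds to the U ≤ 60% branch:
U = √(4T_v/π) = 0.1444

U ≈ 14.4 %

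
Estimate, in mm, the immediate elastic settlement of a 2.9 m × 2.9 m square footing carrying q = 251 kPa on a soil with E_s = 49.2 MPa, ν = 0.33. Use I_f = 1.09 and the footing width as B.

S_e ≈ 14.4 mm

Immediate (elastic) settlement: S_e = q·B·(1−ν²)/E_s · I_f.
E_s = 49.2 MPa = 49200 kPa.
S_e = 251 × 2.9 × (1 − 0.33²) / 49200 × 1.09
    = 251 × 2.9 × 0.8911 / 49200 × 1.09
    = 0.01437 m = 14.37 mm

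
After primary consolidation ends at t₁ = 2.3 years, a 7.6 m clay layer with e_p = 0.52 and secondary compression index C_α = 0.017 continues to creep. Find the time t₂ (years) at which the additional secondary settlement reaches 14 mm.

t₂ ≈ 3.36 years

S_s = C_α·H/(1+e_p)·log₁₀(t₂/t₁) ⇒ log₁₀(t₂/t₁) = S_s·(1+e_p)/(C_α·H).
log₁₀(t₂/t₁) = 0.014 × (1+0.52) / (0.017×7.6) = 0.1647
t₂ = t₁ × 10^0.1647 = 2.3 × 1.461 = 3.361 years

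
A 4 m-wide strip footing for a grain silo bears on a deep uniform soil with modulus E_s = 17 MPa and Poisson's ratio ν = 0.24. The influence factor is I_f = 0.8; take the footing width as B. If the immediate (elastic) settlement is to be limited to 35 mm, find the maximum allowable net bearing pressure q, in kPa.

q ≈ 197 kPa

E_s = 17 MPa = 17000 kPa.
S_e = q·B·(1−ν²)/E_s · I_f  ⇒  q = S_e·E_s / (B·(1−ν²)·I_f).
q = 0.035 × 17000 / (4 × 0.9424 × 0.8) = 197.3 kPa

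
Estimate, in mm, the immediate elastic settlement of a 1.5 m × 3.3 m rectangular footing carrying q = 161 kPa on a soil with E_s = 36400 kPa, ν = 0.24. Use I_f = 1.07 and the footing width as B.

Immediate (elastic) settlement: S_e = q·B·(1−ν²)/E_s · I_f.
S_e = 161 × 1.5 × (1 − 0.24²) / 36400 × 1.07
    = 161 × 1.5 × 0.9424 / 36400 × 1.07
    = 0.00669 m = 6.69 mm

S_e ≈ 6.69 mm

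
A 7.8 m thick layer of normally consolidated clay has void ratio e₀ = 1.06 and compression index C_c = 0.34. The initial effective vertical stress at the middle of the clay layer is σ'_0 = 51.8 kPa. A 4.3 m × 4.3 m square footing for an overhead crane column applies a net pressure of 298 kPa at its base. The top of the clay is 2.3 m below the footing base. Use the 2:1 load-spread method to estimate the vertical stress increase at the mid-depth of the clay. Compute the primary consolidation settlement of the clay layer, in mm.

S_c ≈ 378 mm

Mid-depth of clay below the footing base: z = 2.3 + 7.8/2 = 6.2 m.
Stress increase at mid-clay by the 2:1 spreading method:
Δσ = qBL/((B+z)(L+z)) = 298×4.3×4.3/((4.3+6.2)(4.3+6.2)) = 49.978 kPa
Final effective stress: σ'_f = σ'_0 + Δσ = 51.8 + 49.978 = 101.78 kPa.
Normally consolidated clay, so the full stress increment lies on the virgin compression line:
S_c = C_c·H/(1+e₀)·log₁₀(σ'_f/σ'_0) = 0.34×7.8/(1+1.06)×log₁₀(101.78/51.8)
    = 1.2874 × 0.29333 = 0.3776 m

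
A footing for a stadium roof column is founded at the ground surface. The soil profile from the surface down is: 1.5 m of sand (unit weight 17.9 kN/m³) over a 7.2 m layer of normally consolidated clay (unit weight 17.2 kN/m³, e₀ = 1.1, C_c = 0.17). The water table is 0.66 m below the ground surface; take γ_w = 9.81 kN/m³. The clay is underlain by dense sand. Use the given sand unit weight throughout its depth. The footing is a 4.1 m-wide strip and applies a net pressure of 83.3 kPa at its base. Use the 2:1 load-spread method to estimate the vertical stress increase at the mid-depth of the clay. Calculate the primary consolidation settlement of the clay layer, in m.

S_c ≈ 0.152 m

Mid-depth of clay below the ground surface: z = 1.5 + 7.2/2 = 5.1 m.
Total vertical stress at mid-clay: σ_v = 17.9×1.5 + 17.2×3.6 = 88.77 kPa.
Pore pressure: u = 9.81×(5.1 − 0.66) = 43.556 kPa.
Initial effective stress: σ'_0 = σ_v − u = 88.77 − 43.556 = 45.214 kPa.
Stress increase at mid-clay by the 2:1 spreading method:
Δσ = qB/(B+z) = 83.3×4.1/(4.1+5.1) = 37.123 kPa
Final effective stress: σ'_f = σ'_0 + Δσ = 45.214 + 37.123 = 82.337 kPa.
Normally consolidated clay, so the full stress increment lies on the virgin compression line:
S_c = C_c·H/(1+e₀)·log₁₀(σ'_f/σ'_0) = 0.17×7.2/(1+1.1)×log₁₀(82.337/45.214)
    = 0.58286 × 0.26032 = 0.1517 m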